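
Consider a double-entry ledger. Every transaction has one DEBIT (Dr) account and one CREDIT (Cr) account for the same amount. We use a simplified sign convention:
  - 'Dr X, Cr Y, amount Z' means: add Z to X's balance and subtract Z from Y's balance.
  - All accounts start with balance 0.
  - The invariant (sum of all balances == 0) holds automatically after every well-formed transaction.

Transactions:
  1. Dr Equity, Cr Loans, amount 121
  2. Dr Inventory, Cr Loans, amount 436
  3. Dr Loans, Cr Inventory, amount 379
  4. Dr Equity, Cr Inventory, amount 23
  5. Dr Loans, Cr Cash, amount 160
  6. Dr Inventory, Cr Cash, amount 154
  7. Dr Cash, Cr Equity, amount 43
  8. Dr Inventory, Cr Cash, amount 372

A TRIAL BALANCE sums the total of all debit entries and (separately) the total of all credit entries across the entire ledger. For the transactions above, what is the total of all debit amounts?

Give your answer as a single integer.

Txn 1: debit+=121
Txn 2: debit+=436
Txn 3: debit+=379
Txn 4: debit+=23
Txn 5: debit+=160
Txn 6: debit+=154
Txn 7: debit+=43
Txn 8: debit+=372
Total debits = 1688

Answer: 1688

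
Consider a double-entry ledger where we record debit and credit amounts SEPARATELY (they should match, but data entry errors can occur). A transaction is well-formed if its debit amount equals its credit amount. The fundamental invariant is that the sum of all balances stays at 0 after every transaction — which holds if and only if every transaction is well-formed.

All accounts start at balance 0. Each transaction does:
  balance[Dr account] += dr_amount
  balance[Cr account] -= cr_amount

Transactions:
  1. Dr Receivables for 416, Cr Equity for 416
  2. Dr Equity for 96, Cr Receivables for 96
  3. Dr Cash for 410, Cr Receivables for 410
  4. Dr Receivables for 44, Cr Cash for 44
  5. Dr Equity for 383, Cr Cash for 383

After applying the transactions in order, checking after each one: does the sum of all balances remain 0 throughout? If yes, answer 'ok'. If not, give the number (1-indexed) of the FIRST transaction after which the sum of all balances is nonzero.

Answer: ok

Derivation:
After txn 1: dr=416 cr=416 sum_balances=0
After txn 2: dr=96 cr=96 sum_balances=0
After txn 3: dr=410 cr=410 sum_balances=0
After txn 4: dr=44 cr=44 sum_balances=0
After txn 5: dr=383 cr=383 sum_balances=0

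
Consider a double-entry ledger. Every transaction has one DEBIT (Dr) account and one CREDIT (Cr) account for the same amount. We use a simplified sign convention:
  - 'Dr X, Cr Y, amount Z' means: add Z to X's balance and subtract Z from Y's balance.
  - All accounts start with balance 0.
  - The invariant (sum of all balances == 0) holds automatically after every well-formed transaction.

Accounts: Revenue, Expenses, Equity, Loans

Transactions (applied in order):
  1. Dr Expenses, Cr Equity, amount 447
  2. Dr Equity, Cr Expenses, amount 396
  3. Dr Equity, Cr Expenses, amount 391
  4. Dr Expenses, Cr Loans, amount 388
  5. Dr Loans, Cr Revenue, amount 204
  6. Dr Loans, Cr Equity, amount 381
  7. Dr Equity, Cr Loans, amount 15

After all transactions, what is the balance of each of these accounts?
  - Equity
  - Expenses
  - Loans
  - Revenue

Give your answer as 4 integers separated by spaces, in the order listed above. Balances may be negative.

Answer: -26 48 182 -204

Derivation:
After txn 1 (Dr Expenses, Cr Equity, amount 447): Equity=-447 Expenses=447
After txn 2 (Dr Equity, Cr Expenses, amount 396): Equity=-51 Expenses=51
After txn 3 (Dr Equity, Cr Expenses, amount 391): Equity=340 Expenses=-340
After txn 4 (Dr Expenses, Cr Loans, amount 388): Equity=340 Expenses=48 Loans=-388
After txn 5 (Dr Loans, Cr Revenue, amount 204): Equity=340 Expenses=48 Loans=-184 Revenue=-204
After txn 6 (Dr Loans, Cr Equity, amount 381): Equity=-41 Expenses=48 Loans=197 Revenue=-204
After txn 7 (Dr Equity, Cr Loans, amount 15): Equity=-26 Expenses=48 Loans=182 Revenue=-204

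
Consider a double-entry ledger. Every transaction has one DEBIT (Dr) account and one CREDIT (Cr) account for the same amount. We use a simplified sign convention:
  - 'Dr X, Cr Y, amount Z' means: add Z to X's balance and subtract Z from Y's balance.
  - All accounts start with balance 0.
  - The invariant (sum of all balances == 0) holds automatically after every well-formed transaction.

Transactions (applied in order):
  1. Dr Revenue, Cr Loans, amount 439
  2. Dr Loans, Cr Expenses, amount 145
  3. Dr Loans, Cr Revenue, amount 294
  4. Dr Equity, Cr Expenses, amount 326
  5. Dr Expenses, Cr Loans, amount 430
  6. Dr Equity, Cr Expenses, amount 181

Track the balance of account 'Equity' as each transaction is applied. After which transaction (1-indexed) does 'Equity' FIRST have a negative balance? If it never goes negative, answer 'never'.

Answer: never

Derivation:
After txn 1: Equity=0
After txn 2: Equity=0
After txn 3: Equity=0
After txn 4: Equity=326
After txn 5: Equity=326
After txn 6: Equity=507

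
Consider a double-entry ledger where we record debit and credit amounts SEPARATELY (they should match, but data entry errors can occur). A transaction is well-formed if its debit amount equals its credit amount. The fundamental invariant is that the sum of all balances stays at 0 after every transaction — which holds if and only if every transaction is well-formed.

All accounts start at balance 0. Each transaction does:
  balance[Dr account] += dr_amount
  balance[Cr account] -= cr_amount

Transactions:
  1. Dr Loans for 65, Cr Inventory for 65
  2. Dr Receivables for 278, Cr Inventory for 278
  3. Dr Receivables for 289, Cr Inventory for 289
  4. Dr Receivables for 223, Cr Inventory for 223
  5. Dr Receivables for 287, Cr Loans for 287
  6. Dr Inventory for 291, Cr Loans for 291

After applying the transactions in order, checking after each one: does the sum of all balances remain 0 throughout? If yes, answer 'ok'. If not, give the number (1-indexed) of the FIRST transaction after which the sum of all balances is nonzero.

After txn 1: dr=65 cr=65 sum_balances=0
After txn 2: dr=278 cr=278 sum_balances=0
After txn 3: dr=289 cr=289 sum_balances=0
After txn 4: dr=223 cr=223 sum_balances=0
After txn 5: dr=287 cr=287 sum_balances=0
After txn 6: dr=291 cr=291 sum_balances=0

Answer: ok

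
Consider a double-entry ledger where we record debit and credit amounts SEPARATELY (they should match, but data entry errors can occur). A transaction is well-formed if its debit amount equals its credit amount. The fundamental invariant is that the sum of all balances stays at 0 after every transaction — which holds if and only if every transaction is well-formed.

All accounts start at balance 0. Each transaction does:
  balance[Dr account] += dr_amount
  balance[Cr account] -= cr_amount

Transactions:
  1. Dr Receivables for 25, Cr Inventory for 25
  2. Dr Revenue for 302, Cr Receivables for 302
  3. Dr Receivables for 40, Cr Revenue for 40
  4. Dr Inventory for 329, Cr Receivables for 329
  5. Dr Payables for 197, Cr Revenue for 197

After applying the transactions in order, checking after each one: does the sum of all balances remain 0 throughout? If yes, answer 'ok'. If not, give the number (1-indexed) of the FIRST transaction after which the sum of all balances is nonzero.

After txn 1: dr=25 cr=25 sum_balances=0
After txn 2: dr=302 cr=302 sum_balances=0
After txn 3: dr=40 cr=40 sum_balances=0
After txn 4: dr=329 cr=329 sum_balances=0
After txn 5: dr=197 cr=197 sum_balances=0

Answer: ok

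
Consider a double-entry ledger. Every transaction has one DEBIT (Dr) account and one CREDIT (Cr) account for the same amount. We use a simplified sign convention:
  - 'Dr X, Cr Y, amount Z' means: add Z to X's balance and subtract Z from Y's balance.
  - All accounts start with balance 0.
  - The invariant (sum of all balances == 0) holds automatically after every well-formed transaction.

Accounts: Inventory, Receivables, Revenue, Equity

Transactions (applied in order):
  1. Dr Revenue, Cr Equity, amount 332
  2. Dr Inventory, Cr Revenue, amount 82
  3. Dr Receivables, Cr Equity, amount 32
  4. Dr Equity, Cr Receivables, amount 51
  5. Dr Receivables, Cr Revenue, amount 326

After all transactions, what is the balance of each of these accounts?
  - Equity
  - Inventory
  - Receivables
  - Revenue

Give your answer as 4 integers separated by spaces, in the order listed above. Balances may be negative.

After txn 1 (Dr Revenue, Cr Equity, amount 332): Equity=-332 Revenue=332
After txn 2 (Dr Inventory, Cr Revenue, amount 82): Equity=-332 Inventory=82 Revenue=250
After txn 3 (Dr Receivables, Cr Equity, amount 32): Equity=-364 Inventory=82 Receivables=32 Revenue=250
After txn 4 (Dr Equity, Cr Receivables, amount 51): Equity=-313 Inventory=82 Receivables=-19 Revenue=250
After txn 5 (Dr Receivables, Cr Revenue, amount 326): Equity=-313 Inventory=82 Receivables=307 Revenue=-76

Answer: -313 82 307 -76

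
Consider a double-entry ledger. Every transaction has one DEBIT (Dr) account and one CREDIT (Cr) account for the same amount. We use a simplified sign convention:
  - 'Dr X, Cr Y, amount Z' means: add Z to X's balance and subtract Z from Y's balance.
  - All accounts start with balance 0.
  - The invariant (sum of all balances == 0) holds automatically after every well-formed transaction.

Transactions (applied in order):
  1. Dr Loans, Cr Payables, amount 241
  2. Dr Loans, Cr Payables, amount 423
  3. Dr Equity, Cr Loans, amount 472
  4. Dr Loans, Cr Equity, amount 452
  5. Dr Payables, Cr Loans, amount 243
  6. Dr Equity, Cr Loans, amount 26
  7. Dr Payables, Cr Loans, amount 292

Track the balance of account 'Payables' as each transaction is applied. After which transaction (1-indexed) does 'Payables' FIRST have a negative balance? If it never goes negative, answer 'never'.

After txn 1: Payables=-241

Answer: 1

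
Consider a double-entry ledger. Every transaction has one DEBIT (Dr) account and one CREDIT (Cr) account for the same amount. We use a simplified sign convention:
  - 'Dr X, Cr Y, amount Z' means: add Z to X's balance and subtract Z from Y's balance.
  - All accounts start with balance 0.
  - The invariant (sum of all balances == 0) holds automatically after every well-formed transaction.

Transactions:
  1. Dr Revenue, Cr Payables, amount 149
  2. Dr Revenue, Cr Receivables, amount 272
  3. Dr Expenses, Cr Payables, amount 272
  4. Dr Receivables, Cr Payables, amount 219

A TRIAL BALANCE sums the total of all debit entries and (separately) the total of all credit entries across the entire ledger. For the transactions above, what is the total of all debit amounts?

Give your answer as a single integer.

Answer: 912

Derivation:
Txn 1: debit+=149
Txn 2: debit+=272
Txn 3: debit+=272
Txn 4: debit+=219
Total debits = 912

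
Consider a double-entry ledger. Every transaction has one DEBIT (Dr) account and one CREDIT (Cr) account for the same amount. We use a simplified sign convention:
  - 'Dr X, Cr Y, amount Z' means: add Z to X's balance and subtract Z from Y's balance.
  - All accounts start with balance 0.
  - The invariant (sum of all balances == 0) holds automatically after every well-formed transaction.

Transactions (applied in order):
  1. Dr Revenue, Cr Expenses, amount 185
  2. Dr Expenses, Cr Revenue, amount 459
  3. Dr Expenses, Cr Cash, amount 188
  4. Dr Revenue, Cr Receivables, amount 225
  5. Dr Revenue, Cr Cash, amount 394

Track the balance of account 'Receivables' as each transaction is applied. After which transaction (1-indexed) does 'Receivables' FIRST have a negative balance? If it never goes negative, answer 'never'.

After txn 1: Receivables=0
After txn 2: Receivables=0
After txn 3: Receivables=0
After txn 4: Receivables=-225

Answer: 4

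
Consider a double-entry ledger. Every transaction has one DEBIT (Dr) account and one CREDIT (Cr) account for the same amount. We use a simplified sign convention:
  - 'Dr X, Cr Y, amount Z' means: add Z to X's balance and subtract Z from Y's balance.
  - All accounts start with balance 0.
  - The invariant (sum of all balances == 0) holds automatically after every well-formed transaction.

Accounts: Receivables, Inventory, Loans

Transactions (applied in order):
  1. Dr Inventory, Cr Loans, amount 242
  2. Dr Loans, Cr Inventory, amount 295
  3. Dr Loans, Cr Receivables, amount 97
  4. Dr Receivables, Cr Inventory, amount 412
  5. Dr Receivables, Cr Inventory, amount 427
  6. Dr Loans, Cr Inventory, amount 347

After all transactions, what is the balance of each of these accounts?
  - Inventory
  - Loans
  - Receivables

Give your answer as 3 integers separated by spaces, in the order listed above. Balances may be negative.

Answer: -1239 497 742

Derivation:
After txn 1 (Dr Inventory, Cr Loans, amount 242): Inventory=242 Loans=-242
After txn 2 (Dr Loans, Cr Inventory, amount 295): Inventory=-53 Loans=53
After txn 3 (Dr Loans, Cr Receivables, amount 97): Inventory=-53 Loans=150 Receivables=-97
After txn 4 (Dr Receivables, Cr Inventory, amount 412): Inventory=-465 Loans=150 Receivables=315
After txn 5 (Dr Receivables, Cr Inventory, amount 427): Inventory=-892 Loans=150 Receivables=742
After txn 6 (Dr Loans, Cr Inventory, amount 347): Inventory=-1239 Loans=497 Receivables=742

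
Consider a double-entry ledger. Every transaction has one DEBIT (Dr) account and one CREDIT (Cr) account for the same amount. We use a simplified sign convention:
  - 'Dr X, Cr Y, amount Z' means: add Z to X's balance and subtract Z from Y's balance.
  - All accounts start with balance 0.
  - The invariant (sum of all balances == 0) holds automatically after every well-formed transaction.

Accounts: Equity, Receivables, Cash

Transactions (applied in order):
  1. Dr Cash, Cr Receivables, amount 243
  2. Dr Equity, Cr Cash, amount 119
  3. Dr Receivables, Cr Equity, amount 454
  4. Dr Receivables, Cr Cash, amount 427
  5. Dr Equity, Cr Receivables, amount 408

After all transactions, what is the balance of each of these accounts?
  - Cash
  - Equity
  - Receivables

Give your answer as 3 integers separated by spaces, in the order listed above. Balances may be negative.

After txn 1 (Dr Cash, Cr Receivables, amount 243): Cash=243 Receivables=-243
After txn 2 (Dr Equity, Cr Cash, amount 119): Cash=124 Equity=119 Receivables=-243
After txn 3 (Dr Receivables, Cr Equity, amount 454): Cash=124 Equity=-335 Receivables=211
After txn 4 (Dr Receivables, Cr Cash, amount 427): Cash=-303 Equity=-335 Receivables=638
After txn 5 (Dr Equity, Cr Receivables, amount 408): Cash=-303 Equity=73 Receivables=230

Answer: -303 73 230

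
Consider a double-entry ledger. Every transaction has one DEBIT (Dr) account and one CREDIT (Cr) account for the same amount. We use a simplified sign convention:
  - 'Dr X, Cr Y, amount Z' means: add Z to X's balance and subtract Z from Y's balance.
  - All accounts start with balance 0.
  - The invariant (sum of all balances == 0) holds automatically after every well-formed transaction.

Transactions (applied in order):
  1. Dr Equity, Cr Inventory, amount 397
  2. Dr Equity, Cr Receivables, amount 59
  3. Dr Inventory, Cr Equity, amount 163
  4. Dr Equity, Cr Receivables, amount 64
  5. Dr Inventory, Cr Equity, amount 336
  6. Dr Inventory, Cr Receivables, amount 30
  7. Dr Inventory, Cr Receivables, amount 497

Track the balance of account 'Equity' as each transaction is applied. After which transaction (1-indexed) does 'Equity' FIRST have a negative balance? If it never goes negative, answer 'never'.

Answer: never

Derivation:
After txn 1: Equity=397
After txn 2: Equity=456
After txn 3: Equity=293
After txn 4: Equity=357
After txn 5: Equity=21
After txn 6: Equity=21
After txn 7: Equity=21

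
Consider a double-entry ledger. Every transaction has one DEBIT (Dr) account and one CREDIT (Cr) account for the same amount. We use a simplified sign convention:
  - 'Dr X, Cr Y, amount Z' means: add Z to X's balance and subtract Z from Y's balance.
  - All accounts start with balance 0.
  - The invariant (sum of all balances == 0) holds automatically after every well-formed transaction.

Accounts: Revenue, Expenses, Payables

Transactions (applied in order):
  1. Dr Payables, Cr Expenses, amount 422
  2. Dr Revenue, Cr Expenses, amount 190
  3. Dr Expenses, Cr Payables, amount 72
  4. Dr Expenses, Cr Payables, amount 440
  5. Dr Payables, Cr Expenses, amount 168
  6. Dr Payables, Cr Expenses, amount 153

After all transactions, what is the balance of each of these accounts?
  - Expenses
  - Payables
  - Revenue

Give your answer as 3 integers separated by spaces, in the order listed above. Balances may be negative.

Answer: -421 231 190

Derivation:
After txn 1 (Dr Payables, Cr Expenses, amount 422): Expenses=-422 Payables=422
After txn 2 (Dr Revenue, Cr Expenses, amount 190): Expenses=-612 Payables=422 Revenue=190
After txn 3 (Dr Expenses, Cr Payables, amount 72): Expenses=-540 Payables=350 Revenue=190
After txn 4 (Dr Expenses, Cr Payables, amount 440): Expenses=-100 Payables=-90 Revenue=190
After txn 5 (Dr Payables, Cr Expenses, amount 168): Expenses=-268 Payables=78 Revenue=190
After txn 6 (Dr Payables, Cr Expenses, amount 153): Expenses=-421 Payables=231 Revenue=190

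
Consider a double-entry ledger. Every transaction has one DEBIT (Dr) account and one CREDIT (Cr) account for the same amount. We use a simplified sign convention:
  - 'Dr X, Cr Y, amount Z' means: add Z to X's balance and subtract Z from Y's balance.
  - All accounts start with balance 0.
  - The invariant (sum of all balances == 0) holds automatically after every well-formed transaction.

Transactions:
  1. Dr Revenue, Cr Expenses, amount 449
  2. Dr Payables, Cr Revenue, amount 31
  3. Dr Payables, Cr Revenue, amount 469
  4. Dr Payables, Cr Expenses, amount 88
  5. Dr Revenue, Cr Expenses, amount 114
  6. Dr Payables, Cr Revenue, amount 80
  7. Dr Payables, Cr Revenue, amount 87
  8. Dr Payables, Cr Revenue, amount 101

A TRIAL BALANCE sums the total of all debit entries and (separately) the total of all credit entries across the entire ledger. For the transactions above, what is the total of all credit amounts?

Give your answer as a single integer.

Txn 1: credit+=449
Txn 2: credit+=31
Txn 3: credit+=469
Txn 4: credit+=88
Txn 5: credit+=114
Txn 6: credit+=80
Txn 7: credit+=87
Txn 8: credit+=101
Total credits = 1419

Answer: 1419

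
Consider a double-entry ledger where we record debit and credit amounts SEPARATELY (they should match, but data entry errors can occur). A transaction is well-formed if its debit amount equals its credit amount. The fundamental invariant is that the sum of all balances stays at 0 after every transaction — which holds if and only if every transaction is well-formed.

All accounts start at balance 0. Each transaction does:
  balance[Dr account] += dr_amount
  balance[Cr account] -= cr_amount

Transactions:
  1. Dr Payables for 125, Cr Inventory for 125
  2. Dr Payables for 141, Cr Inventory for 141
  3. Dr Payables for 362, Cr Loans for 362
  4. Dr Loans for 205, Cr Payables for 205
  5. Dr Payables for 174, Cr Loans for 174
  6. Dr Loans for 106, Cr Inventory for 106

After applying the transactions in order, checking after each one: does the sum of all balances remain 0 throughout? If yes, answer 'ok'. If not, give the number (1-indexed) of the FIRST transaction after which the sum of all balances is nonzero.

After txn 1: dr=125 cr=125 sum_balances=0
After txn 2: dr=141 cr=141 sum_balances=0
After txn 3: dr=362 cr=362 sum_balances=0
After txn 4: dr=205 cr=205 sum_balances=0
After txn 5: dr=174 cr=174 sum_balances=0
After txn 6: dr=106 cr=106 sum_balances=0

Answer: ok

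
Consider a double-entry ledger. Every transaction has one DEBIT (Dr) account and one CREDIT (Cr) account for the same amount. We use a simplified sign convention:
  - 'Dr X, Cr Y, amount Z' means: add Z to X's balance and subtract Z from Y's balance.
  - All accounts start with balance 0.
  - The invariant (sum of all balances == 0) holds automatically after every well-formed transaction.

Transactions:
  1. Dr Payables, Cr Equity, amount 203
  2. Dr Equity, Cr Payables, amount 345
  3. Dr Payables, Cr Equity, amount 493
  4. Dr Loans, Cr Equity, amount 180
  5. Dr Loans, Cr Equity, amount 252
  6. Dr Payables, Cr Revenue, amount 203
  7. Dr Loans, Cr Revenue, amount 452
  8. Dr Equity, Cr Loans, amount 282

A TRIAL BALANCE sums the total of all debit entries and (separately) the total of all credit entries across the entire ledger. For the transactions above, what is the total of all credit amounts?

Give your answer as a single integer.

Txn 1: credit+=203
Txn 2: credit+=345
Txn 3: credit+=493
Txn 4: credit+=180
Txn 5: credit+=252
Txn 6: credit+=203
Txn 7: credit+=452
Txn 8: credit+=282
Total credits = 2410

Answer: 2410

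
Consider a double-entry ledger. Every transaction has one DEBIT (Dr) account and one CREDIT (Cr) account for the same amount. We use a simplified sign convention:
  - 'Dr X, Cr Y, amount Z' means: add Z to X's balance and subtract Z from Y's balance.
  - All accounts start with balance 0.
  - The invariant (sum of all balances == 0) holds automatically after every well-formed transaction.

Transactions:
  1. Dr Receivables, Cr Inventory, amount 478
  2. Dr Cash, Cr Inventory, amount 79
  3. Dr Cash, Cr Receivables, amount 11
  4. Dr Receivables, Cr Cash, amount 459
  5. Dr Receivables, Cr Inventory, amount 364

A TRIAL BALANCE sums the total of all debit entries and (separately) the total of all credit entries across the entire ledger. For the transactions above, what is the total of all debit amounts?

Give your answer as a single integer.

Answer: 1391

Derivation:
Txn 1: debit+=478
Txn 2: debit+=79
Txn 3: debit+=11
Txn 4: debit+=459
Txn 5: debit+=364
Total debits = 1391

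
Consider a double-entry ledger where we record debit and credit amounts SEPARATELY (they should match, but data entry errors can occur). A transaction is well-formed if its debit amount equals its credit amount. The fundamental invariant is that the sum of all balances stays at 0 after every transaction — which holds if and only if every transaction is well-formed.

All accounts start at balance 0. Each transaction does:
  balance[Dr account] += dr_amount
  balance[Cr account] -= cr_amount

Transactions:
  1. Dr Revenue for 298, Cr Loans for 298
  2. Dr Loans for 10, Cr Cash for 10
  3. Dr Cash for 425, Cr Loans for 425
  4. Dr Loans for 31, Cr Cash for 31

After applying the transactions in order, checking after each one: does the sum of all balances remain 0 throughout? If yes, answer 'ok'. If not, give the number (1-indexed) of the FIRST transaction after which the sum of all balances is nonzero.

Answer: ok

Derivation:
After txn 1: dr=298 cr=298 sum_balances=0
After txn 2: dr=10 cr=10 sum_balances=0
After txn 3: dr=425 cr=425 sum_balances=0
After txn 4: dr=31 cr=31 sum_balances=0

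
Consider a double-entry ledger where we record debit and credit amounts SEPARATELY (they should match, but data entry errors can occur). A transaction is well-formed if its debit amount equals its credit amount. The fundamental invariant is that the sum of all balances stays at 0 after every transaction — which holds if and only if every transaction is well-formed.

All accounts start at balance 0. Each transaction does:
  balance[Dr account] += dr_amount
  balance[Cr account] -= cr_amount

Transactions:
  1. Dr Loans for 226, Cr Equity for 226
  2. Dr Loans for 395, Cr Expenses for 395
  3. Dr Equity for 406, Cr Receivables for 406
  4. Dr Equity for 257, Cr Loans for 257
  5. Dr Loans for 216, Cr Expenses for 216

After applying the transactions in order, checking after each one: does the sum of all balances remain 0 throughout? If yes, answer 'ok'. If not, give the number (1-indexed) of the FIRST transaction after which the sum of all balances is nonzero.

Answer: ok

Derivation:
After txn 1: dr=226 cr=226 sum_balances=0
After txn 2: dr=395 cr=395 sum_balances=0
After txn 3: dr=406 cr=406 sum_balances=0
After txn 4: dr=257 cr=257 sum_balances=0
After txn 5: dr=216 cr=216 sum_balances=0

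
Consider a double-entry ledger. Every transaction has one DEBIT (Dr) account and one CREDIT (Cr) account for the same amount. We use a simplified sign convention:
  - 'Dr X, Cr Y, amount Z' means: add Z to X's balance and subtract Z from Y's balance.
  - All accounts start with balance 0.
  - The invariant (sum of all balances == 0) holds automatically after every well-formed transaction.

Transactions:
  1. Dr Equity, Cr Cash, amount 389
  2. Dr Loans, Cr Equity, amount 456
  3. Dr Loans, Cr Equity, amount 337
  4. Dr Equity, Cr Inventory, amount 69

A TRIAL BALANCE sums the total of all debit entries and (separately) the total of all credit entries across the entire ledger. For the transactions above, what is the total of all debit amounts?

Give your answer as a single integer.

Txn 1: debit+=389
Txn 2: debit+=456
Txn 3: debit+=337
Txn 4: debit+=69
Total debits = 1251

Answer: 1251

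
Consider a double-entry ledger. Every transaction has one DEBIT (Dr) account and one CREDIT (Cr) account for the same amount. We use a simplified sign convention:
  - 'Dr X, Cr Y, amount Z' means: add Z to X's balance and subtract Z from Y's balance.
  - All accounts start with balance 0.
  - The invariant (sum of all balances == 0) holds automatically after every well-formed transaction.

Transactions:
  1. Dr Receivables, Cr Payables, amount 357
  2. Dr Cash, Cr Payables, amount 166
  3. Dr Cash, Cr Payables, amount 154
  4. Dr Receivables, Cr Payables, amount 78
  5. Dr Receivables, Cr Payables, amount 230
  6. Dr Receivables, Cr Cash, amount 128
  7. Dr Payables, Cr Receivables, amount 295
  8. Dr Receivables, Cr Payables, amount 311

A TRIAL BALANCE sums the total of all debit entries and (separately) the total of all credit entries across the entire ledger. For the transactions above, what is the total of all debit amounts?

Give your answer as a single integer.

Txn 1: debit+=357
Txn 2: debit+=166
Txn 3: debit+=154
Txn 4: debit+=78
Txn 5: debit+=230
Txn 6: debit+=128
Txn 7: debit+=295
Txn 8: debit+=311
Total debits = 1719

Answer: 1719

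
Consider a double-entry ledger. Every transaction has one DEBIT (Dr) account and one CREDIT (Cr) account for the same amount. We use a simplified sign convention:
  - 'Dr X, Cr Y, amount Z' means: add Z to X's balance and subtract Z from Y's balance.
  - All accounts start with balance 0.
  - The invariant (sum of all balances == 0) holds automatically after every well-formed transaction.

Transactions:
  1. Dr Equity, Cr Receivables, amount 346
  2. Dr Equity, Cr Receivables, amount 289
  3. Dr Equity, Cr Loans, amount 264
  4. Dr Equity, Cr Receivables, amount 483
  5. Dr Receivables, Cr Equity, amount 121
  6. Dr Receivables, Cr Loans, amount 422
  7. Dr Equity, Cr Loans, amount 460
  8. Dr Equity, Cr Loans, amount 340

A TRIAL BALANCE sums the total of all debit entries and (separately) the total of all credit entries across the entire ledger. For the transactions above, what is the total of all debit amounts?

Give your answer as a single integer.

Txn 1: debit+=346
Txn 2: debit+=289
Txn 3: debit+=264
Txn 4: debit+=483
Txn 5: debit+=121
Txn 6: debit+=422
Txn 7: debit+=460
Txn 8: debit+=340
Total debits = 2725

Answer: 2725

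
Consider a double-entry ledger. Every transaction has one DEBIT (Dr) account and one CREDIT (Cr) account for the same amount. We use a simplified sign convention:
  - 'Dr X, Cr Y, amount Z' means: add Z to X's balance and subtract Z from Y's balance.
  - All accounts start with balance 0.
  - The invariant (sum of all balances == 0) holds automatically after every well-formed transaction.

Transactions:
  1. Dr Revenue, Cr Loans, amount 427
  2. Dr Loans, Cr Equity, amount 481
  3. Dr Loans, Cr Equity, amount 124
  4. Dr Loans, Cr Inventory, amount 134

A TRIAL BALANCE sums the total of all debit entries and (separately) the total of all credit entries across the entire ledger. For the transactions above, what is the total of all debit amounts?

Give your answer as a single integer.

Txn 1: debit+=427
Txn 2: debit+=481
Txn 3: debit+=124
Txn 4: debit+=134
Total debits = 1166

Answer: 1166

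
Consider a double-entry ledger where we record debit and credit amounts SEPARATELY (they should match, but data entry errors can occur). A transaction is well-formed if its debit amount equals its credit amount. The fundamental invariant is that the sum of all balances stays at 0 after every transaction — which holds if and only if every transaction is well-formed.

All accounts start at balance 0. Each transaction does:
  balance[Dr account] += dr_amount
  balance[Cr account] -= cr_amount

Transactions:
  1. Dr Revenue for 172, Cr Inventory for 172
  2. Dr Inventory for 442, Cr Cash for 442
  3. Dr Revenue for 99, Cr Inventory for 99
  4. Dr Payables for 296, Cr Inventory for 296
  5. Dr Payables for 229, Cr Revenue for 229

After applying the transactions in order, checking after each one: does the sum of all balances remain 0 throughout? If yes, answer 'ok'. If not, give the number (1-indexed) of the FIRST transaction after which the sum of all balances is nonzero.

Answer: ok

Derivation:
After txn 1: dr=172 cr=172 sum_balances=0
After txn 2: dr=442 cr=442 sum_balances=0
After txn 3: dr=99 cr=99 sum_balances=0
After txn 4: dr=296 cr=296 sum_balances=0
After txn 5: dr=229 cr=229 sum_balances=0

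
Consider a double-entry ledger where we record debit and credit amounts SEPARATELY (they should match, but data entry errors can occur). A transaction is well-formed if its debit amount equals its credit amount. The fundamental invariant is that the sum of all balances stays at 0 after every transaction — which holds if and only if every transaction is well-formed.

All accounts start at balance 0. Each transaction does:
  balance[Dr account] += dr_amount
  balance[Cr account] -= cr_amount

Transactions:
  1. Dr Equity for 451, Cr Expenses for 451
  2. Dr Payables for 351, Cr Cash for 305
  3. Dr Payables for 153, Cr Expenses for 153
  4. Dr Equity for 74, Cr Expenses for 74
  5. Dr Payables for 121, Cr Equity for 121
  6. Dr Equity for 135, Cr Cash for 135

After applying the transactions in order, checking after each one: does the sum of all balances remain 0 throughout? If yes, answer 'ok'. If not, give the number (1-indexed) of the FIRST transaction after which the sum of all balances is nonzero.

After txn 1: dr=451 cr=451 sum_balances=0
After txn 2: dr=351 cr=305 sum_balances=46
After txn 3: dr=153 cr=153 sum_balances=46
After txn 4: dr=74 cr=74 sum_balances=46
After txn 5: dr=121 cr=121 sum_balances=46
After txn 6: dr=135 cr=135 sum_balances=46

Answer: 2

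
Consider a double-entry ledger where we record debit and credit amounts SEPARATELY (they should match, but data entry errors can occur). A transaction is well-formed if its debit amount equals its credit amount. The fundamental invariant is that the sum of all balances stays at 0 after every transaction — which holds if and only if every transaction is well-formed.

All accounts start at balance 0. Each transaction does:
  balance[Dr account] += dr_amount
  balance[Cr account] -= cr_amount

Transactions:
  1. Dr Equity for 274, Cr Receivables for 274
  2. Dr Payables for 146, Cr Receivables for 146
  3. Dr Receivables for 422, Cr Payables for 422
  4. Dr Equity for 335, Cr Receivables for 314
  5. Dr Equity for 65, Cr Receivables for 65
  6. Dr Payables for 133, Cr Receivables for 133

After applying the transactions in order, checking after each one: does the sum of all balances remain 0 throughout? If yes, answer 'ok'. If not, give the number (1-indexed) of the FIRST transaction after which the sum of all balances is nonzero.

Answer: 4

Derivation:
After txn 1: dr=274 cr=274 sum_balances=0
After txn 2: dr=146 cr=146 sum_balances=0
After txn 3: dr=422 cr=422 sum_balances=0
After txn 4: dr=335 cr=314 sum_balances=21
After txn 5: dr=65 cr=65 sum_balances=21
After txn 6: dr=133 cr=133 sum_balances=21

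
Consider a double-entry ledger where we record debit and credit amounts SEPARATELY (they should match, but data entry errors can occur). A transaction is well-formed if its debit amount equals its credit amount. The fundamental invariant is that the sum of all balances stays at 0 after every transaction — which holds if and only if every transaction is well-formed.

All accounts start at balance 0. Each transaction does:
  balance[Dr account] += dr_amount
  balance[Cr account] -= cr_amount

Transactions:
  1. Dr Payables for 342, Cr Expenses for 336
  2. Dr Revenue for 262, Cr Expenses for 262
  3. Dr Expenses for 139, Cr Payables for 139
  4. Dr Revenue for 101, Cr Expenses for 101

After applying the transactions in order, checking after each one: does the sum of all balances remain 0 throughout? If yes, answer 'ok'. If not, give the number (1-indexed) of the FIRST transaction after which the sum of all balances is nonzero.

After txn 1: dr=342 cr=336 sum_balances=6
After txn 2: dr=262 cr=262 sum_balances=6
After txn 3: dr=139 cr=139 sum_balances=6
After txn 4: dr=101 cr=101 sum_balances=6

Answer: 1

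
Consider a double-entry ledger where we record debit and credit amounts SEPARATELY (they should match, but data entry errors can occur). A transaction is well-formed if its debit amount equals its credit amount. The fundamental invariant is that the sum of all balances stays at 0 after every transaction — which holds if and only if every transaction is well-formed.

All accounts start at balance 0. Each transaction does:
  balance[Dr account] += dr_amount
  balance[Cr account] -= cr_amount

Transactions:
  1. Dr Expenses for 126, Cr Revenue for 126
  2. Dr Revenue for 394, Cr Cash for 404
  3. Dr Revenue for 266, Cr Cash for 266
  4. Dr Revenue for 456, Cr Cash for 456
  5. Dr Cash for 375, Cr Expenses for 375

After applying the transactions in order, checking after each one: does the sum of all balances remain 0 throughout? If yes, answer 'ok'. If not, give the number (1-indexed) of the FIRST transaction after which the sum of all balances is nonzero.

Answer: 2

Derivation:
After txn 1: dr=126 cr=126 sum_balances=0
After txn 2: dr=394 cr=404 sum_balances=-10
After txn 3: dr=266 cr=266 sum_balances=-10
After txn 4: dr=456 cr=456 sum_balances=-10
After txn 5: dr=375 cr=375 sum_balances=-10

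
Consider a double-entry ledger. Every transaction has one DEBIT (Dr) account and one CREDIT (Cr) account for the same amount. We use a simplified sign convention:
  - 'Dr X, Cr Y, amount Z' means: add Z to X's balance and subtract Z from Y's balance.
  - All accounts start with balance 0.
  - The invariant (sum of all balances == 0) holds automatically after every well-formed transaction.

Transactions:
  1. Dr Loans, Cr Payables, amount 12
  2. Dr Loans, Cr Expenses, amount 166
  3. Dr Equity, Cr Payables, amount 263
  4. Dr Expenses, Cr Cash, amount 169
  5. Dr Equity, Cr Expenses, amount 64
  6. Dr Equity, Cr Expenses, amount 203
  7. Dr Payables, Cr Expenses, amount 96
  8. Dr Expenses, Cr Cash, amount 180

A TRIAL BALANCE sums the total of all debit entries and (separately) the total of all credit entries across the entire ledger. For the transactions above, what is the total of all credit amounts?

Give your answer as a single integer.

Txn 1: credit+=12
Txn 2: credit+=166
Txn 3: credit+=263
Txn 4: credit+=169
Txn 5: credit+=64
Txn 6: credit+=203
Txn 7: credit+=96
Txn 8: credit+=180
Total credits = 1153

Answer: 1153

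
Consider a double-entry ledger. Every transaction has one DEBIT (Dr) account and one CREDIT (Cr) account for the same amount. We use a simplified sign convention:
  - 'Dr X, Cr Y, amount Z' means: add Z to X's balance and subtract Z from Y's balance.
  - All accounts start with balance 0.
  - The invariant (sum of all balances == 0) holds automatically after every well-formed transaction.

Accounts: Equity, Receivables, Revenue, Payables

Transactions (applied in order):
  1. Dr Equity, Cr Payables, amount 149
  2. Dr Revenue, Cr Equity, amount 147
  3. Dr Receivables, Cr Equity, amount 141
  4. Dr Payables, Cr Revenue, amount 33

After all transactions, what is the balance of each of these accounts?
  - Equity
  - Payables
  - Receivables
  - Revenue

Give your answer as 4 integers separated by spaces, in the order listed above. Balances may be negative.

After txn 1 (Dr Equity, Cr Payables, amount 149): Equity=149 Payables=-149
After txn 2 (Dr Revenue, Cr Equity, amount 147): Equity=2 Payables=-149 Revenue=147
After txn 3 (Dr Receivables, Cr Equity, amount 141): Equity=-139 Payables=-149 Receivables=141 Revenue=147
After txn 4 (Dr Payables, Cr Revenue, amount 33): Equity=-139 Payables=-116 Receivables=141 Revenue=114

Answer: -139 -116 141 114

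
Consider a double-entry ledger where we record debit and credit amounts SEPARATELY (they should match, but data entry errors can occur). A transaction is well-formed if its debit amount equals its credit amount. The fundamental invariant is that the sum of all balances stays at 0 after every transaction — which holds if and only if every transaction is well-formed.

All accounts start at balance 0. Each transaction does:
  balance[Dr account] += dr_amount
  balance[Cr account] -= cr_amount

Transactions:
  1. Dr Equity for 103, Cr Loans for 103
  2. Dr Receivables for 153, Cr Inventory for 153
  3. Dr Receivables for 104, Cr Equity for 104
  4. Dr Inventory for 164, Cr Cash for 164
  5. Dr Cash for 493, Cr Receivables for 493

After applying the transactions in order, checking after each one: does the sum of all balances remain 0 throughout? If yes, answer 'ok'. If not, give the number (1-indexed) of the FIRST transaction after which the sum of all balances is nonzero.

After txn 1: dr=103 cr=103 sum_balances=0
After txn 2: dr=153 cr=153 sum_balances=0
After txn 3: dr=104 cr=104 sum_balances=0
After txn 4: dr=164 cr=164 sum_balances=0
After txn 5: dr=493 cr=493 sum_balances=0

Answer: ok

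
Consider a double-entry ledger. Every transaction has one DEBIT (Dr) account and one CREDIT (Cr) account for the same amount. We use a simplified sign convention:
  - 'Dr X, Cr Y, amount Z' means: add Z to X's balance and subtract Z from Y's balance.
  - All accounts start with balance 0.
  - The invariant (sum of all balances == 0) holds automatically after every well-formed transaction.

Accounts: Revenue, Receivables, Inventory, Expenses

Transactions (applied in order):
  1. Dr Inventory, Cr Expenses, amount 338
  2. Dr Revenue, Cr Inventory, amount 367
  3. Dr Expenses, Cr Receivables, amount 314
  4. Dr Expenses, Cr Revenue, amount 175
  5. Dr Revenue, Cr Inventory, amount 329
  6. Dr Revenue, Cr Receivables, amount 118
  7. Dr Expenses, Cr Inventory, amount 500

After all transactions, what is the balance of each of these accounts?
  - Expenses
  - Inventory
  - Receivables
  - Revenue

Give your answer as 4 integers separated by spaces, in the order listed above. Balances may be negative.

Answer: 651 -858 -432 639

Derivation:
After txn 1 (Dr Inventory, Cr Expenses, amount 338): Expenses=-338 Inventory=338
After txn 2 (Dr Revenue, Cr Inventory, amount 367): Expenses=-338 Inventory=-29 Revenue=367
After txn 3 (Dr Expenses, Cr Receivables, amount 314): Expenses=-24 Inventory=-29 Receivables=-314 Revenue=367
After txn 4 (Dr Expenses, Cr Revenue, amount 175): Expenses=151 Inventory=-29 Receivables=-314 Revenue=192
After txn 5 (Dr Revenue, Cr Inventory, amount 329): Expenses=151 Inventory=-358 Receivables=-314 Revenue=521
After txn 6 (Dr Revenue, Cr Receivables, amount 118): Expenses=151 Inventory=-358 Receivables=-432 Revenue=639
After txn 7 (Dr Expenses, Cr Inventory, amount 500): Expenses=651 Inventory=-858 Receivables=-432 Revenue=639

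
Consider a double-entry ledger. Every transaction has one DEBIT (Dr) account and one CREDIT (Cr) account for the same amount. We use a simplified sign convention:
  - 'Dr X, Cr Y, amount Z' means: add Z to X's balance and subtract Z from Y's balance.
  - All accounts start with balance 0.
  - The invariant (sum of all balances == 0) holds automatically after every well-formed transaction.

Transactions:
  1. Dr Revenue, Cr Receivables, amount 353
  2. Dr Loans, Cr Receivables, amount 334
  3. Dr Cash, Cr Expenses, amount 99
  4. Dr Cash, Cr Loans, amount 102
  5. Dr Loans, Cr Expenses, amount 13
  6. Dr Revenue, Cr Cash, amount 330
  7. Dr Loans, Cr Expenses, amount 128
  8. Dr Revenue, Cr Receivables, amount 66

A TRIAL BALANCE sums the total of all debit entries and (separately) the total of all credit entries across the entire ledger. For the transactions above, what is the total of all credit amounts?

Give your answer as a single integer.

Answer: 1425

Derivation:
Txn 1: credit+=353
Txn 2: credit+=334
Txn 3: credit+=99
Txn 4: credit+=102
Txn 5: credit+=13
Txn 6: credit+=330
Txn 7: credit+=128
Txn 8: credit+=66
Total credits = 1425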